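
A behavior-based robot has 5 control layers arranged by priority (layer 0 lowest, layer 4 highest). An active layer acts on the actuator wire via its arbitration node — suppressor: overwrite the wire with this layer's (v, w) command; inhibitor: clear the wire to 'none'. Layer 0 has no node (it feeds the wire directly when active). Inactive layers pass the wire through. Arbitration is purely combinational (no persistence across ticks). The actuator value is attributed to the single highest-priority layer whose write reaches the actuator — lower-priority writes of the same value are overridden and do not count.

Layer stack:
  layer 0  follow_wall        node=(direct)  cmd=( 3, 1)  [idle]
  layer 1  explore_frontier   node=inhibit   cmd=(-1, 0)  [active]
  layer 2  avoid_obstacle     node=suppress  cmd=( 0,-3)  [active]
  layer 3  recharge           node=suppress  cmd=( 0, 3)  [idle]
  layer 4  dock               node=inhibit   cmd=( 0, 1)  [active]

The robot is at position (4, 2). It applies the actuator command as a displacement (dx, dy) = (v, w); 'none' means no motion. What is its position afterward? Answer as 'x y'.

L0 follow_wall: idle → wire = none
L1 explore_frontier: active, inhibitor → wire = none
L2 avoid_obstacle: active, suppressor → wire = (0, -3)
L3 recharge: idle → wire stays (0, -3)
L4 dock: active, inhibitor → wire = none
actuator = none
position: (4, 2) + none = (4, 2)

4 2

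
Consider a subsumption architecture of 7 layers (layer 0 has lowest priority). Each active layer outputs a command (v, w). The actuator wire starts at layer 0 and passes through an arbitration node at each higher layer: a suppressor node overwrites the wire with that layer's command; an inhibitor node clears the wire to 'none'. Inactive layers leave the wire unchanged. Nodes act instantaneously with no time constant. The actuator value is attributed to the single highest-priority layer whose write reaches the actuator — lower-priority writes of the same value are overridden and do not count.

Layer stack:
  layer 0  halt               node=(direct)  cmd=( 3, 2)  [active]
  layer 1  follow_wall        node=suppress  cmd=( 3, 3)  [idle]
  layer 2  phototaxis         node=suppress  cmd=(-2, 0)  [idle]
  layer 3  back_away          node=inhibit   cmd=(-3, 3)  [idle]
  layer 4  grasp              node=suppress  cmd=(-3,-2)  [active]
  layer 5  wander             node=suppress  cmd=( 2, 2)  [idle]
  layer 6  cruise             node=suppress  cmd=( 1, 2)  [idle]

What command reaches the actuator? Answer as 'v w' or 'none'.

-3 -2

[0] halt on; wire := (3, 2)
[1] follow_wall off; pass (3, 2)
[2] phototaxis off; pass (3, 2)
[3] back_away off; pass (3, 2)
[4] grasp on (suppress); wire := (-3, -2)
[5] wander off; pass (-3, -2)
[6] cruise off; pass (-3, -2)
output (-3, -2)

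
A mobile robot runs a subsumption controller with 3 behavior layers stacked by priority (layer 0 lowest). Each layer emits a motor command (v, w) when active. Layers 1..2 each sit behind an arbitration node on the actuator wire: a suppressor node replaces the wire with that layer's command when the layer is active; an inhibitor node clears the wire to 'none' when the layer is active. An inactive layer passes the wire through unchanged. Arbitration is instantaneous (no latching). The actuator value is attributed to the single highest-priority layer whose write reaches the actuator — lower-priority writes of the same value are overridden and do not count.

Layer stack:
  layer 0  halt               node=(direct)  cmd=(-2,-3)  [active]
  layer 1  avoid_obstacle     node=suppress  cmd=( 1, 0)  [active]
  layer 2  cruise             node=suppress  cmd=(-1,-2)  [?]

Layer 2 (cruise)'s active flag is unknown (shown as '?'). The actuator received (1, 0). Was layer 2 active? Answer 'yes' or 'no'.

If layer 2 is active=yes:
  actuator would be (-1, -2)
If layer 2 is active=no:
  actuator would be (1, 0)
Observed (1, 0), so layer 2 was idle.

no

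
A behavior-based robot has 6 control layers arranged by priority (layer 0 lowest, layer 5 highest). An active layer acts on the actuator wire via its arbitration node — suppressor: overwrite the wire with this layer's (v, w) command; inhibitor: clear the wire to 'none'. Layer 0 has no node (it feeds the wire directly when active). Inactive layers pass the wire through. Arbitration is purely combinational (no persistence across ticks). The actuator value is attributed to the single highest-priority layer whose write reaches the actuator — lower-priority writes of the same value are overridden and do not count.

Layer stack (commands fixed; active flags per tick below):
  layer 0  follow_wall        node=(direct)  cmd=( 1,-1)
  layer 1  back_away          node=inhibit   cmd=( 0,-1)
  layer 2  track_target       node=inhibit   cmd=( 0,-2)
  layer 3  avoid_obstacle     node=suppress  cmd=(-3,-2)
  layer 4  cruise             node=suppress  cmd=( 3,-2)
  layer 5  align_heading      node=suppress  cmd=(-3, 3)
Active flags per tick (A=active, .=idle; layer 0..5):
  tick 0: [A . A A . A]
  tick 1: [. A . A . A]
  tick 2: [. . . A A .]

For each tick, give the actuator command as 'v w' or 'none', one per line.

tick 0:
  [0] follow_wall on; wire := (1, -1)
  [1] back_away off; pass (1, -1)
  [2] track_target on (inhibit); wire := none
  [3] avoid_obstacle on (suppress); wire := (-3, -2)
  [4] cruise off; pass (-3, -2)
  [5] align_heading on (suppress); wire := (-3, 3)
  output (-3, 3)
tick 1:
  [0] follow_wall off; wire := none
  [1] back_away on (inhibit); wire := none
  [2] track_target off; pass none
  [3] avoid_obstacle on (suppress); wire := (-3, -2)
  [4] cruise off; pass (-3, -2)
  [5] align_heading on (suppress); wire := (-3, 3)
  output (-3, 3)
tick 2:
  [0] follow_wall off; wire := none
  [1] back_away off; pass none
  [2] track_target off; pass none
  [3] avoid_obstacle on (suppress); wire := (-3, -2)
  [4] cruise on (suppress); wire := (3, -2)
  [5] align_heading off; pass (3, -2)
  output (3, -2)

-3 3
-3 3
3 -2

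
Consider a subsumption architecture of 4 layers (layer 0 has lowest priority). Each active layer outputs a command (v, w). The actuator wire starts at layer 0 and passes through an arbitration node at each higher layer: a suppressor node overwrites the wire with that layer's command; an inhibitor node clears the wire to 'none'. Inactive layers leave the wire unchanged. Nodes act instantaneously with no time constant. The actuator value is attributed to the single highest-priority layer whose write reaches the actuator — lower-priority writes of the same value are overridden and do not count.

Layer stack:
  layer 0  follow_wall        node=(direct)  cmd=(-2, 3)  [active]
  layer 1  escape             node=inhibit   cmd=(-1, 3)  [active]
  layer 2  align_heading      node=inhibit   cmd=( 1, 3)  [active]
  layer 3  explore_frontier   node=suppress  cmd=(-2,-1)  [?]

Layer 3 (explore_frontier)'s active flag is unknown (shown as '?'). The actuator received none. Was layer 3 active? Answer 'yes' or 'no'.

no

If layer 3 is active=yes:
  actuator would be (-2, -1)
If layer 3 is active=no:
  actuator would be none
Observed none, so layer 3 was idle.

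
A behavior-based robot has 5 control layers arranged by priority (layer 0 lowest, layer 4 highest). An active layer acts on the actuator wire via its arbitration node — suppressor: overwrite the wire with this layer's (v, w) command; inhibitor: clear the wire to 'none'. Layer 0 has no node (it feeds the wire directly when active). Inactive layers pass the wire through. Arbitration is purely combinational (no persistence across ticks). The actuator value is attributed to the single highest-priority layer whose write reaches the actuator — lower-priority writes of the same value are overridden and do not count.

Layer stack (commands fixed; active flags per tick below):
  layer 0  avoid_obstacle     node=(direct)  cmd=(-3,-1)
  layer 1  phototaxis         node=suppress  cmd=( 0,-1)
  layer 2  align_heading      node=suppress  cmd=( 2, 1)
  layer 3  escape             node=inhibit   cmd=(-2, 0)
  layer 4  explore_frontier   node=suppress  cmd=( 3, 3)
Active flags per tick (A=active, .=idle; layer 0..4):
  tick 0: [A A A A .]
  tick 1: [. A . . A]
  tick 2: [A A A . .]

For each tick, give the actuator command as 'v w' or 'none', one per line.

tick 0:
  L0 avoid_obstacle: active, feeds wire = (-3, -1)
  L1 phototaxis: active, suppressor → wire = (0, -1)
  L2 align_heading: active, suppressor → wire = (2, 1)
  L3 escape: active, inhibitor → wire = none
  L4 explore_frontier: idle → wire stays none
  actuator = none
tick 1:
  L0 avoid_obstacle: idle → wire = none
  L1 phototaxis: active, suppressor → wire = (0, -1)
  L2 align_heading: idle → wire stays (0, -1)
  L3 escape: idle → wire stays (0, -1)
  L4 explore_frontier: active, suppressor → wire = (3, 3)
  actuator = (3, 3)
tick 2:
  L0 avoid_obstacle: active, feeds wire = (-3, -1)
  L1 phototaxis: active, suppressor → wire = (0, -1)
  L2 align_heading: active, suppressor → wire = (2, 1)
  L3 escape: idle → wire stays (2, 1)
  L4 explore_frontier: idle → wire stays (2, 1)
  actuator = (2, 1)

none
3 3
2 1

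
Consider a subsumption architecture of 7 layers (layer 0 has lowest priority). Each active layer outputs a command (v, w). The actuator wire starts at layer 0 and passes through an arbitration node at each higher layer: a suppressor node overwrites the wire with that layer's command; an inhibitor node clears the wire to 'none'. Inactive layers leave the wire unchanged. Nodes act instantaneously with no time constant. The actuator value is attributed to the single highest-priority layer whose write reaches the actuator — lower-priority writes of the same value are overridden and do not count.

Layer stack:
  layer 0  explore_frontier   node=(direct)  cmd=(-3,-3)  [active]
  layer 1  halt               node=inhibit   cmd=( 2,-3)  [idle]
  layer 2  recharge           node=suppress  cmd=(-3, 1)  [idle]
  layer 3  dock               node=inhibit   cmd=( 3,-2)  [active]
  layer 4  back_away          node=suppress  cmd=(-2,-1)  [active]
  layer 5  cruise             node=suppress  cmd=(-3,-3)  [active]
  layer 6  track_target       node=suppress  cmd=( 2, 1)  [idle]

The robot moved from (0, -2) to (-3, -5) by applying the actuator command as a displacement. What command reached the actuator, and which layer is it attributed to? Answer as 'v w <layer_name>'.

-3 -3 cruise

displacement = (-3, -5) − (0, -2) = (-3, -3)
layer 0 (explore_frontier) active — direct: (-3, -3)
layer 1 (halt) idle — unchanged: (-3, -3)
layer 2 (recharge) idle — unchanged: (-3, -3)
layer 3 (dock) active — inhibits: none
layer 4 (back_away) active — suppresses: (-2, -1)
layer 5 (cruise) active — suppresses: (-3, -3)
layer 6 (track_target) idle — unchanged: (-3, -3)
→ actuator (-3, -3) — from layer 5 (cruise)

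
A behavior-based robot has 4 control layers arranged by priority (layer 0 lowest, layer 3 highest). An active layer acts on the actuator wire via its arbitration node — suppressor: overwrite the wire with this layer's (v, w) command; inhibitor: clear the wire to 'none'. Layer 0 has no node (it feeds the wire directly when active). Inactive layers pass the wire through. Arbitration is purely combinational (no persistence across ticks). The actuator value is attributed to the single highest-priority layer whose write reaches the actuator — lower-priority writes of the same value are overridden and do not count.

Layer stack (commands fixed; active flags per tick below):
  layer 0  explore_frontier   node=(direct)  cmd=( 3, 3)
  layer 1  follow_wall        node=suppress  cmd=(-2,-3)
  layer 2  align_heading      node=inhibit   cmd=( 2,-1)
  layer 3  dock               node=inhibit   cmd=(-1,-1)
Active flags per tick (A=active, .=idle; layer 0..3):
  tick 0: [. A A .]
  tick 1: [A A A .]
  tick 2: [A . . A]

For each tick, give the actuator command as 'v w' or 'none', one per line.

tick 0:
  layer 0 (explore_frontier) idle — none
  layer 1 (follow_wall) active — suppresses: (-2, -3)
  layer 2 (align_heading) active — inhibits: none
  layer 3 (dock) idle — unchanged: none
  → actuator none
tick 1:
  layer 0 (explore_frontier) active — direct: (3, 3)
  layer 1 (follow_wall) active — suppresses: (-2, -3)
  layer 2 (align_heading) active — inhibits: none
  layer 3 (dock) idle — unchanged: none
  → actuator none
tick 2:
  layer 0 (explore_frontier) active — direct: (3, 3)
  layer 1 (follow_wall) idle — unchanged: (3, 3)
  layer 2 (align_heading) idle — unchanged: (3, 3)
  layer 3 (dock) active — inhibits: none
  → actuator none

none
none
none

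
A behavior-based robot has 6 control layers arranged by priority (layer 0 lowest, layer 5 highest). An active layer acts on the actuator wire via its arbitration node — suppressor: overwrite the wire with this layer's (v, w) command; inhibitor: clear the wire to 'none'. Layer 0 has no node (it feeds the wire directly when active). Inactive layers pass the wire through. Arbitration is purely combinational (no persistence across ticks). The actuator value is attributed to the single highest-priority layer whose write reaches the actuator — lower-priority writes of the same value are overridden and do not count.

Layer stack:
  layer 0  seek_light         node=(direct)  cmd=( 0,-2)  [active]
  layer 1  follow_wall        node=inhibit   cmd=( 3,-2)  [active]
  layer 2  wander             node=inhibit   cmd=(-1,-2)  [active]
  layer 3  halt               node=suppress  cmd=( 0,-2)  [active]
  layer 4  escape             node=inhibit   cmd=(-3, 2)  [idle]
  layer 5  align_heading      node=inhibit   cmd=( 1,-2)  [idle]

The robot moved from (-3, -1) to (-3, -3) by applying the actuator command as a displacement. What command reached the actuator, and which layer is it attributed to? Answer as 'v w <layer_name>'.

displacement = (-3, -3) − (-3, -1) = (0, -2)
[0] seek_light on; wire := (0, -2)
[1] follow_wall on (inhibit); wire := none
[2] wander on (inhibit); wire := none
[3] halt on (suppress); wire := (0, -2)
[4] escape off; pass (0, -2)
[5] align_heading off; pass (0, -2)
output (0, -2) — from layer 3 (halt)

0 -2 halt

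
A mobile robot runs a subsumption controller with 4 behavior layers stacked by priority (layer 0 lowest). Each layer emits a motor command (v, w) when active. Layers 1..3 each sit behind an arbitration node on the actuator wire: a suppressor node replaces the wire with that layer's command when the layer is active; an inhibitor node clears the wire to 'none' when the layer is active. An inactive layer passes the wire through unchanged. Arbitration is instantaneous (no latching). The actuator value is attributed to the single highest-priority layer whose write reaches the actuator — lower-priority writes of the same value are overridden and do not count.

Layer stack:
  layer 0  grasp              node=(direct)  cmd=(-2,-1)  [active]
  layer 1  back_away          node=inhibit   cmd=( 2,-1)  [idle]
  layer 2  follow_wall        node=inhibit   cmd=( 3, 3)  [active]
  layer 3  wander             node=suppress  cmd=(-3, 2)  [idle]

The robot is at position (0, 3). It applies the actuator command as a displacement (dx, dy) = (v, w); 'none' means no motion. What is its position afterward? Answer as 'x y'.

L0 grasp: active, feeds wire = (-2, -1)
L1 back_away: idle → wire stays (-2, -1)
L2 follow_wall: active, inhibitor → wire = none
L3 wander: idle → wire stays none
actuator = none
position: (0, 3) + none = (0, 3)

0 3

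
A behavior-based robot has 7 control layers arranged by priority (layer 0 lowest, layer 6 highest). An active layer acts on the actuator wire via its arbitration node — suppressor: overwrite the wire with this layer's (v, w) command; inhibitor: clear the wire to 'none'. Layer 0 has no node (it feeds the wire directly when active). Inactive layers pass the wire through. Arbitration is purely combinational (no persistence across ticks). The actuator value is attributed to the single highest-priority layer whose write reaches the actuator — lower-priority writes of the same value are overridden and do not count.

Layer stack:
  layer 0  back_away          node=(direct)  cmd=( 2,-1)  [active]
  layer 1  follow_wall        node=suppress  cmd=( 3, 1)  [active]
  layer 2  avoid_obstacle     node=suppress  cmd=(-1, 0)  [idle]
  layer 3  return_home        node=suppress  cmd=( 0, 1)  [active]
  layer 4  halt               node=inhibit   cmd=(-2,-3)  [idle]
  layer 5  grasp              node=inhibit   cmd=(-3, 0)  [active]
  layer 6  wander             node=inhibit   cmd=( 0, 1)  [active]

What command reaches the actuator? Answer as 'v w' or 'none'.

none

[0] back_away on; wire := (2, -1)
[1] follow_wall on (suppress); wire := (3, 1)
[2] avoid_obstacle off; pass (3, 1)
[3] return_home on (suppress); wire := (0, 1)
[4] halt off; pass (0, 1)
[5] grasp on (inhibit); wire := none
[6] wander on (inhibit); wire := none
output none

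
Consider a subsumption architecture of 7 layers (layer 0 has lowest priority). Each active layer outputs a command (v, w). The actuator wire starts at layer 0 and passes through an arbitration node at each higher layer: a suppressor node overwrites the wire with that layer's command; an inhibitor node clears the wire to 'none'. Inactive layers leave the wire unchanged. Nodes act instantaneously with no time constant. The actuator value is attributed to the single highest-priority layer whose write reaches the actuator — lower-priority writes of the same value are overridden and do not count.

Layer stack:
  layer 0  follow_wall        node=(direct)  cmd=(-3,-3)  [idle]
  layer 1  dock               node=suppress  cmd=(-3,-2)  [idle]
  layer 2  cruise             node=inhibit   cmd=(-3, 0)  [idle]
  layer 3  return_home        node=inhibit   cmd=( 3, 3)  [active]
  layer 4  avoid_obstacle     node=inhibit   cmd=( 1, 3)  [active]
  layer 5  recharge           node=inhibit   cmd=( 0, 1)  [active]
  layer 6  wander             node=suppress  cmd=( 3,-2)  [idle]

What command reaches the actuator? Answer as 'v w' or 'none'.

L0 follow_wall: idle → wire = none
L1 dock: idle → wire stays none
L2 cruise: idle → wire stays none
L3 return_home: active, inhibitor → wire = none
L4 avoid_obstacle: active, inhibitor → wire = none
L5 recharge: active, inhibitor → wire = none
L6 wander: idle → wire stays none
actuator = none

none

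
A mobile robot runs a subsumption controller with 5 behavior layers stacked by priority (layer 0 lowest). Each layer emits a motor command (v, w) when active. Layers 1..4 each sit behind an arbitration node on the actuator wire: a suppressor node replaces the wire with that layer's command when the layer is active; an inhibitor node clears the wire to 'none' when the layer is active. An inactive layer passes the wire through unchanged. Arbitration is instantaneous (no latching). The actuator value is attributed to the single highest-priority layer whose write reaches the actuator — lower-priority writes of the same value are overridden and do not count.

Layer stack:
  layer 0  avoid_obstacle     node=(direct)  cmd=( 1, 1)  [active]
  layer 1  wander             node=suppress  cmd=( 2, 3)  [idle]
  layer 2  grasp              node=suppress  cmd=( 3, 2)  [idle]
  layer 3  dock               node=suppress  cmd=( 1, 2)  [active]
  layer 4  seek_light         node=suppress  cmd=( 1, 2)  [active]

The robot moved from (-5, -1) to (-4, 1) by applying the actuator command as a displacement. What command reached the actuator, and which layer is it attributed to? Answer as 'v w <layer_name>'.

displacement = (-4, 1) − (-5, -1) = (1, 2)
[0] avoid_obstacle on; wire := (1, 1)
[1] wander off; pass (1, 1)
[2] grasp off; pass (1, 1)
[3] dock on (suppress); wire := (1, 2)
[4] seek_light on (suppress); wire := (1, 2)
output (1, 2) — from layer 4 (seek_light)

1 2 seek_light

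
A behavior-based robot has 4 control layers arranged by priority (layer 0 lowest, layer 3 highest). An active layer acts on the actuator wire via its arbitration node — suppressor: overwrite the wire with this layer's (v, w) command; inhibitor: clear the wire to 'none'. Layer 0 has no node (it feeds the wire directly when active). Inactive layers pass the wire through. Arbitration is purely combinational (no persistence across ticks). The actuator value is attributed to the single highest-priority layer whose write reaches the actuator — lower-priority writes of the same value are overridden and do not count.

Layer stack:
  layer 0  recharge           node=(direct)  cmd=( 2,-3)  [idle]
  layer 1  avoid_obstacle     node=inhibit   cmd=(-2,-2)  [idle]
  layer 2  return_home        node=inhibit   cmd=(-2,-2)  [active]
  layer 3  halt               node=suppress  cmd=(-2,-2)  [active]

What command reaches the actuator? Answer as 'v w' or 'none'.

-2 -2

L0 recharge: idle → wire = none
L1 avoid_obstacle: idle → wire stays none
L2 return_home: active, inhibitor → wire = none
L3 halt: active, suppressor → wire = (-2, -2)
actuator = (-2, -2)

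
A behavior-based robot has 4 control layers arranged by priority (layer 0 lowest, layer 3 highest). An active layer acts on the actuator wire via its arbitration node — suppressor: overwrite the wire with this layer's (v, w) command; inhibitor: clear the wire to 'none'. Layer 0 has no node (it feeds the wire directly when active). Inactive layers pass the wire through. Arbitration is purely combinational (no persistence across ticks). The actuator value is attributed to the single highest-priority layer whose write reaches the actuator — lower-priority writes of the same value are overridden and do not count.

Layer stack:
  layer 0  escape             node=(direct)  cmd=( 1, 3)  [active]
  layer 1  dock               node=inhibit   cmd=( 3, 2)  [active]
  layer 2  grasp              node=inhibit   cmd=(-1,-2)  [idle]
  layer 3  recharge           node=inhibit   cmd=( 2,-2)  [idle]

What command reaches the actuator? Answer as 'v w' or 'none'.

none

layer 0 (escape) active — direct: (1, 3)
layer 1 (dock) active — inhibits: none
layer 2 (grasp) idle — unchanged: none
layer 3 (recharge) idle — unchanged: none
→ actuator none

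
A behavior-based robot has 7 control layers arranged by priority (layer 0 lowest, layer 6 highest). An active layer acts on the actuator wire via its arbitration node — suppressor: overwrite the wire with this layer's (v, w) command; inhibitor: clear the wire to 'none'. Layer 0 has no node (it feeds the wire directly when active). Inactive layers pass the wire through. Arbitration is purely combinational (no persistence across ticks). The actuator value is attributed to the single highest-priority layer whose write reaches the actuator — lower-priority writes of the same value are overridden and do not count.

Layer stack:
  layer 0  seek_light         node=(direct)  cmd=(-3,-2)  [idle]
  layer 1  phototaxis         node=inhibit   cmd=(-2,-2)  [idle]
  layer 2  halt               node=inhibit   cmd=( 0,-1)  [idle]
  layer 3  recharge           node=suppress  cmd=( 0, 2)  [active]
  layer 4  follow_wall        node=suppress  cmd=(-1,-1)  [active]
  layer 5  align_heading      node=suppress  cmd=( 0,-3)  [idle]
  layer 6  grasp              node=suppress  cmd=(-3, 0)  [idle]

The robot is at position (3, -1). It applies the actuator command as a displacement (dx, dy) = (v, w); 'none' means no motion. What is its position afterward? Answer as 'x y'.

2 -2

L0 seek_light: idle → wire = none
L1 phototaxis: idle → wire stays none
L2 halt: idle → wire stays none
L3 recharge: active, suppressor → wire = (0, 2)
L4 follow_wall: active, suppressor → wire = (-1, -1)
L5 align_heading: idle → wire stays (-1, -1)
L6 grasp: idle → wire stays (-1, -1)
actuator = (-1, -1)
position: (3, -1) + (-1, -1) = (2, -2)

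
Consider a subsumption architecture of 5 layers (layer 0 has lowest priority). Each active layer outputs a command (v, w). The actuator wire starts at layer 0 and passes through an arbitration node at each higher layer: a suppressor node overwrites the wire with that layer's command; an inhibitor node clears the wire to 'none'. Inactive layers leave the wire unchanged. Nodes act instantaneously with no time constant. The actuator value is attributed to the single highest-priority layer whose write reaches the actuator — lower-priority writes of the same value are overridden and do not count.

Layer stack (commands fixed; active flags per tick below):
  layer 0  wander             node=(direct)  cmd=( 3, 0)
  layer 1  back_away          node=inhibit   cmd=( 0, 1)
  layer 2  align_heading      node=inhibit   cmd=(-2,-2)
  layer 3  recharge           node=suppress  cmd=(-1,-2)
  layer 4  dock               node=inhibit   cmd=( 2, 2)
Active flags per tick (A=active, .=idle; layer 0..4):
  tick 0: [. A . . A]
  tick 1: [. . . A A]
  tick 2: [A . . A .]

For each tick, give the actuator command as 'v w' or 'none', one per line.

none
none
-1 -2

tick 0:
  L0 wander: idle → wire = none
  L1 back_away: active, inhibitor → wire = none
  L2 align_heading: idle → wire stays none
  L3 recharge: idle → wire stays none
  L4 dock: active, inhibitor → wire = none
  actuator = none
tick 1:
  L0 wander: idle → wire = none
  L1 back_away: idle → wire stays none
  L2 align_heading: idle → wire stays none
  L3 recharge: active, suppressor → wire = (-1, -2)
  L4 dock: active, inhibitor → wire = none
  actuator = none
tick 2:
  L0 wander: active, feeds wire = (3, 0)
  L1 back_away: idle → wire stays (3, 0)
  L2 align_heading: idle → wire stays (3, 0)
  L3 recharge: active, suppressor → wire = (-1, -2)
  L4 dock: idle → wire stays (-1, -2)
  actuator = (-1, -2)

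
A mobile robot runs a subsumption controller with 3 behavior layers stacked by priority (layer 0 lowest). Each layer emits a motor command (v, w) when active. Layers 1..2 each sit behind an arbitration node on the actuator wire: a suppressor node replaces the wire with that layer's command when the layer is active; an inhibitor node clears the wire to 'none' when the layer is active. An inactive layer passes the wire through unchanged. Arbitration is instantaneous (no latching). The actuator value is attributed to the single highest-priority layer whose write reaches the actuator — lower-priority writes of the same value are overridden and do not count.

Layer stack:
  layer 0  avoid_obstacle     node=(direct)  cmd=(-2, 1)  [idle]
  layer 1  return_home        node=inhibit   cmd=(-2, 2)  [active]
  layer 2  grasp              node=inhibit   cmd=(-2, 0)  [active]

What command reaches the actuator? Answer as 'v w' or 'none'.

L0 avoid_obstacle: idle → wire = none
L1 return_home: active, inhibitor → wire = none
L2 grasp: active, inhibitor → wire = none
actuator = none

none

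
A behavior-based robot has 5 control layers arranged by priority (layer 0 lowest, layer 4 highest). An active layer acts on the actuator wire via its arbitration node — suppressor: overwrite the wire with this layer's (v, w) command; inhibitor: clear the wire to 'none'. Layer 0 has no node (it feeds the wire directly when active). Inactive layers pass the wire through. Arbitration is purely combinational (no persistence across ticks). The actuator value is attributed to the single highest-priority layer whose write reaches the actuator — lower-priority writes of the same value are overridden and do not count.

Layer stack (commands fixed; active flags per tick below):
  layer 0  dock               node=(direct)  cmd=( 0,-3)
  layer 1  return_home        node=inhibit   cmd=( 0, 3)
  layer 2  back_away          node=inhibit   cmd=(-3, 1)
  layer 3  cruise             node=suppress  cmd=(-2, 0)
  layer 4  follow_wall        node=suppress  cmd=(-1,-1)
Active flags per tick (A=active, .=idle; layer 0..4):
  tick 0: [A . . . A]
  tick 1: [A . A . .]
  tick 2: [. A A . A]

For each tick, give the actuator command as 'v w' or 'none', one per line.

-1 -1
none
-1 -1

tick 0:
  [0] dock on; wire := (0, -3)
  [1] return_home off; pass (0, -3)
  [2] back_away off; pass (0, -3)
  [3] cruise off; pass (0, -3)
  [4] follow_wall on (suppress); wire := (-1, -1)
  output (-1, -1)
tick 1:
  [0] dock on; wire := (0, -3)
  [1] return_home off; pass (0, -3)
  [2] back_away on (inhibit); wire := none
  [3] cruise off; pass none
  [4] follow_wall off; pass none
  output none
tick 2:
  [0] dock off; wire := none
  [1] return_home on (inhibit); wire := none
  [2] back_away on (inhibit); wire := none
  [3] cruise off; pass none
  [4] follow_wall on (suppress); wire := (-1, -1)
  output (-1, -1)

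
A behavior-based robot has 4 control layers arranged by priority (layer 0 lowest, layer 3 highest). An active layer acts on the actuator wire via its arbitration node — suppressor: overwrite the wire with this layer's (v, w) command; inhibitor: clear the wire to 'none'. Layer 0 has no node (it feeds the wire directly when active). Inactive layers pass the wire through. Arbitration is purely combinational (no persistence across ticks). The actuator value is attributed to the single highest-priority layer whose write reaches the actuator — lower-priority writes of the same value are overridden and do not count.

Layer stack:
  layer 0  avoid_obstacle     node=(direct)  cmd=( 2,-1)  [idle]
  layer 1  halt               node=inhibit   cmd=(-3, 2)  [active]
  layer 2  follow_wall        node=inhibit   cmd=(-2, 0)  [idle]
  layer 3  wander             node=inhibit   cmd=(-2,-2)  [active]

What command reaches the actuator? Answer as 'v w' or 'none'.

none

layer 0 (avoid_obstacle) idle — none
layer 1 (halt) active — inhibits: none
layer 2 (follow_wall) idle — unchanged: none
layer 3 (wander) active — inhibits: none
→ actuator none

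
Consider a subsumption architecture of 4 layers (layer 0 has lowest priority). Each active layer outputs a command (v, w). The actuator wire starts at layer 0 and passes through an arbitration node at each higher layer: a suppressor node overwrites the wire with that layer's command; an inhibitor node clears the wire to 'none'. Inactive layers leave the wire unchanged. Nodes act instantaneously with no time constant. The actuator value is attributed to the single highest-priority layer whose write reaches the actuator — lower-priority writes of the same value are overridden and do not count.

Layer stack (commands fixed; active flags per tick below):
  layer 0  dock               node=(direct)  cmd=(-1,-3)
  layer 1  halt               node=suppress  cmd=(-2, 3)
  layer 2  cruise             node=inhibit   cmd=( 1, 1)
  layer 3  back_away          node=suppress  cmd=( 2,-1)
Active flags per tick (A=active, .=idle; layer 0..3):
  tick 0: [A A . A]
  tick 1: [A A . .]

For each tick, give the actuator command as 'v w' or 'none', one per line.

2 -1
-2 3

tick 0:
  layer 0 (dock) active — direct: (-1, -3)
  layer 1 (halt) active — suppresses: (-2, 3)
  layer 2 (cruise) idle — unchanged: (-2, 3)
  layer 3 (back_away) active — suppresses: (2, -1)
  → actuator (2, -1)
tick 1:
  layer 0 (dock) active — direct: (-1, -3)
  layer 1 (halt) active — suppresses: (-2, 3)
  layer 2 (cruise) idle — unchanged: (-2, 3)
  layer 3 (back_away) idle — unchanged: (-2, 3)
  → actuator (-2, 3)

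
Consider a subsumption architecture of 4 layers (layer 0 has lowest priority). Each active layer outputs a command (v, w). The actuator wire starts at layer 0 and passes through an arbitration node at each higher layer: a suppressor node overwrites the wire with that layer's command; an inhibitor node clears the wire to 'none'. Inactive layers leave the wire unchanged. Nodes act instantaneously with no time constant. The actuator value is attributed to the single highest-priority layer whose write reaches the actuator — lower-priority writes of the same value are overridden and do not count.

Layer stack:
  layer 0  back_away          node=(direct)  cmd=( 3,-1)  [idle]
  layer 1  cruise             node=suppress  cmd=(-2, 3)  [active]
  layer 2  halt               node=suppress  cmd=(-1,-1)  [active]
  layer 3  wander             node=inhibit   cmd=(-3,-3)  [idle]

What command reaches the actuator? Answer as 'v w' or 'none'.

[0] back_away off; wire := none
[1] cruise on (suppress); wire := (-2, 3)
[2] halt on (suppress); wire := (-1, -1)
[3] wander off; pass (-1, -1)
output (-1, -1)

-1 -1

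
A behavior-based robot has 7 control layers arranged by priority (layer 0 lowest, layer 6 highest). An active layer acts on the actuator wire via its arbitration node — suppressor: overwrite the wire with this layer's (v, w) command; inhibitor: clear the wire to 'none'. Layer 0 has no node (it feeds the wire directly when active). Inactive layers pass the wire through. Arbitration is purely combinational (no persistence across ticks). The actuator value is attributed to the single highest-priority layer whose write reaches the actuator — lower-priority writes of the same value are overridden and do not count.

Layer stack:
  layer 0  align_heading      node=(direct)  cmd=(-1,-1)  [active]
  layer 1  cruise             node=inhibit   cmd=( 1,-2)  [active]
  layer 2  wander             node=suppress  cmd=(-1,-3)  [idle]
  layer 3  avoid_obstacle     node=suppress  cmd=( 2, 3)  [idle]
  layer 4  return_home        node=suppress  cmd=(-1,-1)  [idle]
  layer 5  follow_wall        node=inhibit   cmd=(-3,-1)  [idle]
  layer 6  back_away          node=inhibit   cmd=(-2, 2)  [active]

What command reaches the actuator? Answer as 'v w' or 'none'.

L0 align_heading: active, feeds wire = (-1, -1)
L1 cruise: active, inhibitor → wire = none
L2 wander: idle → wire stays none
L3 avoid_obstacle: idle → wire stays none
L4 return_home: idle → wire stays none
L5 follow_wall: idle → wire stays none
L6 back_away: active, inhibitor → wire = none
actuator = none

none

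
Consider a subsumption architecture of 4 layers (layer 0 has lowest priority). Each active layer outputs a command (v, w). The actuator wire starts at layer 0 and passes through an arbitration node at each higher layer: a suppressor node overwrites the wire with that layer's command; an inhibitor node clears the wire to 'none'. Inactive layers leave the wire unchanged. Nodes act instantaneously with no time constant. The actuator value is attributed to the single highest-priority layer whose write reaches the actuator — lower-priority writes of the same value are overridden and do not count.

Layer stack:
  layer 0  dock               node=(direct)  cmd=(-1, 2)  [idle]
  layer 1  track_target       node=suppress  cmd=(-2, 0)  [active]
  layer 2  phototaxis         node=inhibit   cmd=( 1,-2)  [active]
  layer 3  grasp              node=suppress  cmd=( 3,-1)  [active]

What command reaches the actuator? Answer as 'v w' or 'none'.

L0 dock: idle → wire = none
L1 track_target: active, suppressor → wire = (-2, 0)
L2 phototaxis: active, inhibitor → wire = none
L3 grasp: active, suppressor → wire = (3, -1)
actuator = (3, -1)

3 -1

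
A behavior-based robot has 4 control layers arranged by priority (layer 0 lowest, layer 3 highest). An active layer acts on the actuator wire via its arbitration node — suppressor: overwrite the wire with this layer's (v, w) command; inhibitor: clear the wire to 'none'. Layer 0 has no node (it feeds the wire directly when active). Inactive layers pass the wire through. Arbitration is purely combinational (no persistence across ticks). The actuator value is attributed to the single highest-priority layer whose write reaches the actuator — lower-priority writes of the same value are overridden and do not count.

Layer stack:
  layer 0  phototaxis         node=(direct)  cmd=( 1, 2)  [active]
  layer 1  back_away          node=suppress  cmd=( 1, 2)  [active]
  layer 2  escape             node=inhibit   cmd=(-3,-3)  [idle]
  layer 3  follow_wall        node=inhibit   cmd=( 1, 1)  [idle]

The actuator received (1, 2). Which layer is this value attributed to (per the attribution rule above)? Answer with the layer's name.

back_away

layer 0 (phototaxis) active — direct: (1, 2)
layer 1 (back_away) active — suppresses: (1, 2)
layer 2 (escape) idle — unchanged: (1, 2)
layer 3 (follow_wall) idle — unchanged: (1, 2)
→ actuator (1, 2)
last writer: layer 1 = back_away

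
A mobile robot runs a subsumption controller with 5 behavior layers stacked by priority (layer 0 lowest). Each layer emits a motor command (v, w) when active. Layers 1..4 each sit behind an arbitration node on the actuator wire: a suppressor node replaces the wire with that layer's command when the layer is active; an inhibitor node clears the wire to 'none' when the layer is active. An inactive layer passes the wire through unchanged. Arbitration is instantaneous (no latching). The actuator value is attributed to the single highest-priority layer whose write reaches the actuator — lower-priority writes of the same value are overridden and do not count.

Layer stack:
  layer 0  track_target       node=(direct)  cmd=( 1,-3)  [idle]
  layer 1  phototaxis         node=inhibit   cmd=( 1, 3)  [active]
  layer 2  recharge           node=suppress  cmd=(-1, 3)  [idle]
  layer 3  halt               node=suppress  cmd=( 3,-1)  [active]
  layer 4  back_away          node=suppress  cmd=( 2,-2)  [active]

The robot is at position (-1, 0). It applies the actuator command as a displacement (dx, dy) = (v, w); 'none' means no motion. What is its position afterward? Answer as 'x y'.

1 -2

L0 track_target: idle → wire = none
L1 phototaxis: active, inhibitor → wire = none
L2 recharge: idle → wire stays none
L3 halt: active, suppressor → wire = (3, -1)
L4 back_away: active, suppressor → wire = (2, -2)
actuator = (2, -2)
position: (-1, 0) + (2, -2) = (1, -2)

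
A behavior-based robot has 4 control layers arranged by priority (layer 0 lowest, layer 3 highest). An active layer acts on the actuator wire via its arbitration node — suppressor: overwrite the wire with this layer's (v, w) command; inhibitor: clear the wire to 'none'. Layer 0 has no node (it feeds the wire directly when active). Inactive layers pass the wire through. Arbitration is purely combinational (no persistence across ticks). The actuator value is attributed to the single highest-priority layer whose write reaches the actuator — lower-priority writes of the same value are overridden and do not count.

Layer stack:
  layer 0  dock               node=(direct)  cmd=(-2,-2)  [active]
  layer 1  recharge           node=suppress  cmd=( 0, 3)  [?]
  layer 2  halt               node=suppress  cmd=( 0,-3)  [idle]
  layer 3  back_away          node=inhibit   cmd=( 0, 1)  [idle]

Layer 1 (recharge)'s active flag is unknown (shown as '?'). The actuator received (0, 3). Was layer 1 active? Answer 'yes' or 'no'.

If layer 1 is active=yes:
  actuator would be (0, 3)
If layer 1 is active=no:
  actuator would be (-2, -2)
Observed (0, 3), so layer 1 was active.

yes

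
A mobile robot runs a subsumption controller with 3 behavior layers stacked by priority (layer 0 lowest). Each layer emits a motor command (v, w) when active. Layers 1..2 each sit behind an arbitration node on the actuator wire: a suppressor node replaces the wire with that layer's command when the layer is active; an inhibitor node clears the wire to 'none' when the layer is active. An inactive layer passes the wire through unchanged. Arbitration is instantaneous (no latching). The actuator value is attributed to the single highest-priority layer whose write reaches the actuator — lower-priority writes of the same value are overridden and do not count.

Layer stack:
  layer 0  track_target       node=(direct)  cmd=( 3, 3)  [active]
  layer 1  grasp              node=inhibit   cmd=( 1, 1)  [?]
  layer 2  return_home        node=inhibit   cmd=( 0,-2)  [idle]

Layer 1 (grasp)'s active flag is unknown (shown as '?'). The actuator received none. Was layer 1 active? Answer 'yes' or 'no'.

If layer 1 is active=yes:
  actuator would be none
If layer 1 is active=no:
  actuator would be (3, 3)
Observed none, so layer 1 was active.

yes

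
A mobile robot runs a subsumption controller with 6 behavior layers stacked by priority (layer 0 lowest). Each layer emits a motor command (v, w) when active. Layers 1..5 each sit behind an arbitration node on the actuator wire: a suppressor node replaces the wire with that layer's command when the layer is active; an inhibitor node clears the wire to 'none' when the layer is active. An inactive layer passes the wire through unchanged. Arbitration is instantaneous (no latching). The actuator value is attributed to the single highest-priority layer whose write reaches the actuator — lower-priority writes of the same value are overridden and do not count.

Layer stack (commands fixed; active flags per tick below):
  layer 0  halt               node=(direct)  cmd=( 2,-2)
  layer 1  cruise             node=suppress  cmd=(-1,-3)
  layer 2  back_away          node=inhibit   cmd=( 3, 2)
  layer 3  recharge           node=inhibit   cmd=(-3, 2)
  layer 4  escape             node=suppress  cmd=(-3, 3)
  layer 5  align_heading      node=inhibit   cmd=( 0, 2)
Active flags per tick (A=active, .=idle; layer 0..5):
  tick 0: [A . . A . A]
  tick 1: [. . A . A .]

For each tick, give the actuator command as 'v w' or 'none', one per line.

tick 0:
  [0] halt on; wire := (2, -2)
  [1] cruise off; pass (2, -2)
  [2] back_away off; pass (2, -2)
  [3] recharge on (inhibit); wire := none
  [4] escape off; pass none
  [5] align_heading on (inhibit); wire := none
  output none
tick 1:
  [0] halt off; wire := none
  [1] cruise off; pass none
  [2] back_away on (inhibit); wire := none
  [3] recharge off; pass none
  [4] escape on (suppress); wire := (-3, 3)
  [5] align_heading off; pass (-3, 3)
  output (-3, 3)

none
-3 3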